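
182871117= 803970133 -621099016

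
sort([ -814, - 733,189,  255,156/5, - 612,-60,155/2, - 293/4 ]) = [ - 814, - 733, - 612, - 293/4, - 60,156/5,155/2,  189,255]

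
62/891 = 62/891=0.07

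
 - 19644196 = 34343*( - 572) 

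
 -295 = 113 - 408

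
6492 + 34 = 6526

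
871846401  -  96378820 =775467581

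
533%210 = 113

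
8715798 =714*12207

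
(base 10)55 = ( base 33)1m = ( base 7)106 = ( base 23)29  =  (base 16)37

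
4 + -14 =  - 10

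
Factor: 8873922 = 2^1*3^1*1478987^1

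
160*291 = 46560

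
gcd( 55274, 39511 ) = 1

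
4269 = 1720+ 2549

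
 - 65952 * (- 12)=791424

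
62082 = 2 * 31041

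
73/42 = 1 + 31/42 = 1.74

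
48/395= 48/395 = 0.12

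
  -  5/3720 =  -1 + 743/744 = - 0.00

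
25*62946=1573650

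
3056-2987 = 69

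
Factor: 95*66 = 2^1 * 3^1 * 5^1*11^1*19^1 = 6270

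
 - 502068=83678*(  -  6 )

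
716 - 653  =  63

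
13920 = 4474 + 9446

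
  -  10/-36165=2/7233= 0.00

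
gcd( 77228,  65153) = 1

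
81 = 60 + 21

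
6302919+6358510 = 12661429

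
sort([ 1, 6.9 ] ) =[1,  6.9]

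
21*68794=1444674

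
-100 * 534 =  - 53400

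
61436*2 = 122872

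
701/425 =701/425 = 1.65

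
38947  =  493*79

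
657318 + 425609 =1082927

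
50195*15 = 752925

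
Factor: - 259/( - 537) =3^( - 1)*7^1*37^1*179^( - 1)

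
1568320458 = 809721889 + 758598569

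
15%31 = 15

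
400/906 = 200/453=0.44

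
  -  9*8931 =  - 80379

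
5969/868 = 5969/868 = 6.88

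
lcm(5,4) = 20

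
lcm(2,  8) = 8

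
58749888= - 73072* (-804 )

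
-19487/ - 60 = 324 + 47/60 = 324.78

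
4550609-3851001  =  699608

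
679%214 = 37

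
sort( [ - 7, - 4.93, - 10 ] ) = [ - 10, - 7, - 4.93]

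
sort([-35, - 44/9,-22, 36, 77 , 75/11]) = [-35,-22,  -  44/9,75/11,36,77 ]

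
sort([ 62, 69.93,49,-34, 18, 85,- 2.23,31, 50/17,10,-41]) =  [-41,-34,-2.23, 50/17, 10,18, 31, 49, 62, 69.93, 85]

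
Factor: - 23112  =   - 2^3*3^3*107^1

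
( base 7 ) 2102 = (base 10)737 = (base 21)1e2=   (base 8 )1341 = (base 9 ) 1008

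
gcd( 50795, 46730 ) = 5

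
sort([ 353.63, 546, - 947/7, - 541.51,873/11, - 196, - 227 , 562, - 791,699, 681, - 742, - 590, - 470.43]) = [ - 791, - 742,  -  590, - 541.51, - 470.43 , - 227, - 196, - 947/7 , 873/11, 353.63,  546, 562, 681, 699 ] 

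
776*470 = 364720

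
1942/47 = 1942/47 = 41.32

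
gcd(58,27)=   1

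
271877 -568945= - 297068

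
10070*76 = 765320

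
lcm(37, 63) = 2331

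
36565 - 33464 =3101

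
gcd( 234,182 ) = 26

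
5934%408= 222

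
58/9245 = 58/9245 = 0.01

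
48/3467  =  48/3467 = 0.01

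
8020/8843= 8020/8843= 0.91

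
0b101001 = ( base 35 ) 16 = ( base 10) 41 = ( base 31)1A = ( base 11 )38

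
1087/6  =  1087/6  =  181.17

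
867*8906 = 7721502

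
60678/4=15169 + 1/2  =  15169.50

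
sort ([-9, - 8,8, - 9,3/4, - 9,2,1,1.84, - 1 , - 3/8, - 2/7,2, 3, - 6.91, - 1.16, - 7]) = [-9,-9, - 9, - 8, - 7, - 6.91,- 1.16,-1, - 3/8,- 2/7,  3/4 , 1, 1.84, 2, 2 , 3, 8 ] 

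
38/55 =38/55 = 0.69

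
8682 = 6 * 1447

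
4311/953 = 4311/953 = 4.52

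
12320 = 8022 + 4298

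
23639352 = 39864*593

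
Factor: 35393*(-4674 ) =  - 165426882 = - 2^1 * 3^1*19^1 * 41^1*35393^1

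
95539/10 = 95539/10 = 9553.90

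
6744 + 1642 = 8386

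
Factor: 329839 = 499^1*661^1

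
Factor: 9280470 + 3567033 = 12847503 = 3^1 * 101^1*109^1*389^1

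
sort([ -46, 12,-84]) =[-84,  -  46, 12]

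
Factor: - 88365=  - 3^1*5^1 * 43^1*137^1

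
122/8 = 15 + 1/4 = 15.25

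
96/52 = 1 + 11/13 = 1.85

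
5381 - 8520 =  - 3139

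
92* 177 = 16284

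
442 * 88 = 38896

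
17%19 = 17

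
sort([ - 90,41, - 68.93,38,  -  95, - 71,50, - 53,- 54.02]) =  [ - 95,- 90 , - 71, - 68.93, - 54.02, - 53, 38, 41, 50] 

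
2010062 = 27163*74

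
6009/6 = 2003/2 = 1001.50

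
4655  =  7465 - 2810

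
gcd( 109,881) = 1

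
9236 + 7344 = 16580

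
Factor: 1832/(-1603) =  - 2^3*7^( - 1) = - 8/7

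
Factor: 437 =19^1*23^1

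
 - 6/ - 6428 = 3/3214 = 0.00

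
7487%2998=1491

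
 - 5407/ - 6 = 5407/6=901.17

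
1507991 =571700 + 936291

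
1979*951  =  1882029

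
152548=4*38137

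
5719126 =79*72394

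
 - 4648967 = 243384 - 4892351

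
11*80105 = 881155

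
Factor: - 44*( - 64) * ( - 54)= -152064 = - 2^9*3^3*11^1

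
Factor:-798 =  - 2^1*3^1* 7^1 * 19^1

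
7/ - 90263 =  - 7/90263 = - 0.00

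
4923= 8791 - 3868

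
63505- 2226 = 61279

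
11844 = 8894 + 2950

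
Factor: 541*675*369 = 134749575 = 3^5*5^2*41^1 * 541^1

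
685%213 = 46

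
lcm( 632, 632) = 632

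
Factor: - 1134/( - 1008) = 2^(- 3 )*3^2 = 9/8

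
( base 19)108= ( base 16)171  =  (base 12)269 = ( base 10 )369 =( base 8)561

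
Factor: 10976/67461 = 2^5 * 3^( - 1)* 7^3 * 113^( - 1) *199^( - 1 )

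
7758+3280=11038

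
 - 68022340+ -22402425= - 90424765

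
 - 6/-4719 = 2/1573 = 0.00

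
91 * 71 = 6461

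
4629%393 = 306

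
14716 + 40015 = 54731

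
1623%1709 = 1623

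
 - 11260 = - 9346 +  - 1914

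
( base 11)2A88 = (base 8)7600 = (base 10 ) 3968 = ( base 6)30212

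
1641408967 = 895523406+745885561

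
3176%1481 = 214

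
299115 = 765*391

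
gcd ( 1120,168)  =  56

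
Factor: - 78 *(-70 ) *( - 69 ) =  - 2^2*3^2*5^1*7^1*13^1*23^1 = - 376740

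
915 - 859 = 56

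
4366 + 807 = 5173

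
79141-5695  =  73446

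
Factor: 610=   2^1*5^1 * 61^1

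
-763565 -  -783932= 20367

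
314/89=314/89 = 3.53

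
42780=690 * 62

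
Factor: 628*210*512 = 67522560 = 2^12 * 3^1* 5^1*7^1 * 157^1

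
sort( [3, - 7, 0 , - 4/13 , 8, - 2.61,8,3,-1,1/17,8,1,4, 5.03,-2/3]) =[ -7, - 2.61, - 1, - 2/3,-4/13, 0, 1/17,1,3,  3,4,5.03, 8 , 8 , 8] 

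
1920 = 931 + 989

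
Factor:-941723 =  - 941723^1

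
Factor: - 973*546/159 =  - 177086/53 = - 2^1 * 7^2*13^1*53^( - 1)*139^1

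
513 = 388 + 125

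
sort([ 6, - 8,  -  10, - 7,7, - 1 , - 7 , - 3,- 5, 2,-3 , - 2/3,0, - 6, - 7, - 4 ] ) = [- 10 ,-8, - 7 ,  -  7, - 7, - 6  ,  -  5, -4, - 3, -3, - 1,-2/3,0,2, 6,7 ]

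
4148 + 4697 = 8845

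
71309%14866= 11845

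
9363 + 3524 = 12887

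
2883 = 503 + 2380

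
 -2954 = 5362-8316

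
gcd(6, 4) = 2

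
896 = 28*32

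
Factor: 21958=2^1*10979^1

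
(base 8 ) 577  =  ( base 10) 383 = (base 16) 17F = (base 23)gf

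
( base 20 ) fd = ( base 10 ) 313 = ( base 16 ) 139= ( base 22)E5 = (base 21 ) ej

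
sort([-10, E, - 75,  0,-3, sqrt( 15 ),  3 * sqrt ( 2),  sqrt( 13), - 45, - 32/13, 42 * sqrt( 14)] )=[-75, - 45,  -  10,- 3,  -  32/13, 0,E, sqrt( 13) , sqrt (15), 3*sqrt (2),42*sqrt( 14) ]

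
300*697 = 209100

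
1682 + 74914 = 76596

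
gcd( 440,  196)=4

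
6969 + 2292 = 9261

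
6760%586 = 314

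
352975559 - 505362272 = -152386713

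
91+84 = 175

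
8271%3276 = 1719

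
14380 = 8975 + 5405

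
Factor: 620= 2^2*5^1* 31^1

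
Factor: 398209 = 7^1*163^1* 349^1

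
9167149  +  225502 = 9392651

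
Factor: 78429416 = 2^3*13^1*19^2 * 2089^1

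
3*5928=17784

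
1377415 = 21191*65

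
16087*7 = 112609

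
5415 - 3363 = 2052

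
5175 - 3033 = 2142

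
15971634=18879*846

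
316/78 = 4+2/39 =4.05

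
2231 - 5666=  - 3435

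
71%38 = 33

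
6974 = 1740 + 5234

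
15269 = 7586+7683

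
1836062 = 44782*41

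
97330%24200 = 530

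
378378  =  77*4914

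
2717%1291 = 135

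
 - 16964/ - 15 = 1130 + 14/15 = 1130.93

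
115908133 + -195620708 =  - 79712575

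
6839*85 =581315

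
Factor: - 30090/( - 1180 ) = 2^(-1 ) *3^1*17^1=51/2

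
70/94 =35/47 = 0.74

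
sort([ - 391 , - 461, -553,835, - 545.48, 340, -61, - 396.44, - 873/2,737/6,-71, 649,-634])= [ - 634, - 553, - 545.48, - 461, - 873/2, - 396.44,-391, -71, - 61,737/6, 340, 649, 835 ] 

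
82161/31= 2650 + 11/31 = 2650.35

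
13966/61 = 228 +58/61 =228.95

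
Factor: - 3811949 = -3811949^1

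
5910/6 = 985 = 985.00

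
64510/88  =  32255/44 = 733.07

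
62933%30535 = 1863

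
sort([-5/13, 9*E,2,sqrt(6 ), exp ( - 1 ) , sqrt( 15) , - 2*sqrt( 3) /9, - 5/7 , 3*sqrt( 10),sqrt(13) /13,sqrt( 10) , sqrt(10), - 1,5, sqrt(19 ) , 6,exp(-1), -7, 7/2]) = [ - 7, - 1,-5/7, - 2*sqrt( 3 )/9, - 5/13,sqrt ( 13)/13,exp( - 1), exp(- 1 ),  2, sqrt( 6 ),sqrt ( 10 ), sqrt ( 10 ) , 7/2,sqrt( 15 ),sqrt( 19), 5,6, 3*sqrt(10), 9*E]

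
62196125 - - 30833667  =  93029792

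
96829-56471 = 40358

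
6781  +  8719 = 15500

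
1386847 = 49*28303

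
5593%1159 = 957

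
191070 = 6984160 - 6793090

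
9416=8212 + 1204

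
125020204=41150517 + 83869687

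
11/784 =11/784 = 0.01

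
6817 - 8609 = - 1792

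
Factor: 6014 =2^1*31^1*97^1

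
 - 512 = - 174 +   -  338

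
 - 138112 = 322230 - 460342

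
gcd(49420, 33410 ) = 10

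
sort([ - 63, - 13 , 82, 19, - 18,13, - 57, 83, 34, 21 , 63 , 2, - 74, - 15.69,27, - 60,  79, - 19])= [ - 74 ,-63, - 60,  -  57 , - 19, - 18, - 15.69, -13,2,13, 19,21, 27,34, 63, 79,82, 83] 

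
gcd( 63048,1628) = 148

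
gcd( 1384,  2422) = 346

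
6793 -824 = 5969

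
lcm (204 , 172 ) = 8772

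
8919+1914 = 10833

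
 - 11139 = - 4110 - 7029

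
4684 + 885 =5569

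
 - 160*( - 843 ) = 134880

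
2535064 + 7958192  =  10493256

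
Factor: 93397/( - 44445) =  - 3^( - 1 )*5^( - 1)*59^1 * 1583^1*2963^( - 1) 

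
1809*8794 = 15908346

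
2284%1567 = 717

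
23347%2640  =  2227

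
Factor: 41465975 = 5^2*17^1*43^1*2269^1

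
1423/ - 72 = -1423/72 = - 19.76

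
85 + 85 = 170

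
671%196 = 83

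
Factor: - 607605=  - 3^1*5^1* 40507^1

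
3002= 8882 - 5880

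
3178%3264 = 3178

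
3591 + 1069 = 4660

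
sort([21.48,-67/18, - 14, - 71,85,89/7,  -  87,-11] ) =[ - 87, - 71,-14,-11 ,-67/18,89/7, 21.48, 85]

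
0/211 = 0= 0.00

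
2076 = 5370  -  3294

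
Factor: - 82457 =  - 82457^1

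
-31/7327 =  - 1 +7296/7327=-0.00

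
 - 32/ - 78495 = 32/78495  =  0.00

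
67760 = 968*70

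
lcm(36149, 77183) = 2855771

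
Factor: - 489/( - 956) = 2^( - 2 )*3^1*163^1*239^( - 1)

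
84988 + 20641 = 105629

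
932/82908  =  233/20727 = 0.01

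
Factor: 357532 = 2^2*7^1*113^2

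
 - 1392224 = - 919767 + - 472457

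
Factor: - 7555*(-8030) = 2^1*5^2*11^1*73^1*1511^1 = 60666650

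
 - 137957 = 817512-955469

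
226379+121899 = 348278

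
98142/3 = 32714 = 32714.00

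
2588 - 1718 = 870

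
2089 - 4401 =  - 2312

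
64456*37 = 2384872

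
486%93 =21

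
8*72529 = 580232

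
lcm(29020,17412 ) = 87060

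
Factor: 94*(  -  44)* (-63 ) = 2^3  *3^2*7^1*11^1*47^1  =  260568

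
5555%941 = 850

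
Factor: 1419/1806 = 11/14 = 2^( - 1 )*7^(-1)*11^1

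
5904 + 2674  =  8578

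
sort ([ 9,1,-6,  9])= [-6, 1,9, 9 ]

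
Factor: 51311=13^1*3947^1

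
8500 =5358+3142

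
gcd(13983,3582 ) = 3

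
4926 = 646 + 4280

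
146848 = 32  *4589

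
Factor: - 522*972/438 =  - 2^2*3^6*29^1*73^(-1) = - 84564/73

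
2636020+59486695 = 62122715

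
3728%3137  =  591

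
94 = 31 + 63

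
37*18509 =684833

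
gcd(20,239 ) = 1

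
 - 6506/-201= 32 + 74/201  =  32.37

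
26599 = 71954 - 45355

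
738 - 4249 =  - 3511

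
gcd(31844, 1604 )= 4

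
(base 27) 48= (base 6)312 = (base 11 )A6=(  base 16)74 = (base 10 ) 116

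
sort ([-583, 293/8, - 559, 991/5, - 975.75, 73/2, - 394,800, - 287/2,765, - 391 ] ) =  [ - 975.75,-583,-559, - 394,  -  391,  -  287/2,73/2, 293/8,991/5 , 765, 800]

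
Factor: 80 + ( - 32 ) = 48 = 2^4*3^1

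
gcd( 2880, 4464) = 144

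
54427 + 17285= 71712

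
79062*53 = 4190286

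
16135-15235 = 900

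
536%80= 56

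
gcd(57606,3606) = 6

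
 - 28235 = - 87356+59121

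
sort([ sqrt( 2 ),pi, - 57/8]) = [ -57/8, sqrt( 2 ), pi]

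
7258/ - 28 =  - 260 + 11/14= - 259.21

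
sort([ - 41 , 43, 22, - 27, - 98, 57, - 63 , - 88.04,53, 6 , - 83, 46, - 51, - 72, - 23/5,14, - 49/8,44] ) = [ - 98, - 88.04, - 83, - 72,-63, - 51, -41, - 27, - 49/8, - 23/5, 6,14, 22, 43, 44, 46, 53, 57] 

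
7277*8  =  58216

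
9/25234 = 9/25234  =  0.00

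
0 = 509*0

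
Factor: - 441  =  -3^2 * 7^2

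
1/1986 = 1/1986 = 0.00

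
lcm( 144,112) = 1008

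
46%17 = 12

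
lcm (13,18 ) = 234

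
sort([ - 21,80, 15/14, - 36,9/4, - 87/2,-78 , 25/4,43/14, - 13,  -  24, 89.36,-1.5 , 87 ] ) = [ - 78, -87/2 , - 36, - 24,-21, - 13, - 1.5 , 15/14,9/4 , 43/14 , 25/4,80,87, 89.36]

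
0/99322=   0 = 0.00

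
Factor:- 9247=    - 7^1*1321^1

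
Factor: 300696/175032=67/39=   3^( - 1 )*13^( - 1 )*67^1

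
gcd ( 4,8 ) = 4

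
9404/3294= 4702/1647 =2.85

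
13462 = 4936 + 8526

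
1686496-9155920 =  - 7469424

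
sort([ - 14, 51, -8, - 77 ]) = [-77 ,-14, - 8, 51]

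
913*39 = 35607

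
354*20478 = 7249212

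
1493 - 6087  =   - 4594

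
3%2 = 1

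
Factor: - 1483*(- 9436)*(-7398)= - 2^3*3^3*7^1 * 137^1*337^1 * 1483^1 = - 103524564024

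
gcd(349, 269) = 1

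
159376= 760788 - 601412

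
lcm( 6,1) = 6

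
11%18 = 11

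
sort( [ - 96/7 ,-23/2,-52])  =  [ - 52, - 96/7, - 23/2] 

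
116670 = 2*58335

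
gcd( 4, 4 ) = 4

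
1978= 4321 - 2343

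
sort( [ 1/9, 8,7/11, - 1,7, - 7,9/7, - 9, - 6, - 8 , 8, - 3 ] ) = [ - 9, - 8, - 7, - 6, - 3, - 1,  1/9, 7/11,9/7,7,8 , 8] 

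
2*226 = 452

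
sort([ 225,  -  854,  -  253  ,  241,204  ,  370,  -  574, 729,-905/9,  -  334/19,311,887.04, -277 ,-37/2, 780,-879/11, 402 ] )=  [ - 854 , - 574 , - 277, - 253,-905/9, - 879/11, - 37/2,-334/19, 204, 225, 241, 311, 370,402,729,780, 887.04 ]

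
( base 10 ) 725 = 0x2D5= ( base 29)P0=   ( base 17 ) 28b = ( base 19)203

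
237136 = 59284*4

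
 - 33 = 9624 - 9657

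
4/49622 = 2/24811= 0.00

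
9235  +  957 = 10192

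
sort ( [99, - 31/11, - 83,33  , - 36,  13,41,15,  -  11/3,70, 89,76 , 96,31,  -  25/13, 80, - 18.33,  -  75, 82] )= [-83 , - 75, - 36,  -  18.33 ,-11/3, - 31/11, - 25/13,13,15,31 , 33 , 41,70,76,  80,  82,89,96,  99] 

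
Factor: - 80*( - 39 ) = 3120 =2^4*3^1 * 5^1 * 13^1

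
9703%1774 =833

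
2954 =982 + 1972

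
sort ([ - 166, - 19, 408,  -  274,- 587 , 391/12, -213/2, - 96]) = [ - 587, -274, - 166, - 213/2, - 96, -19, 391/12, 408]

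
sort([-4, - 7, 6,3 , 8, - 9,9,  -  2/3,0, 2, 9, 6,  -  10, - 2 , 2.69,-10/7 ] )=[ - 10, - 9, - 7, - 4, - 2, - 10/7, - 2/3, 0, 2, 2.69, 3, 6 , 6, 8,9, 9]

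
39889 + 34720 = 74609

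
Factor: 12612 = 2^2* 3^1*1051^1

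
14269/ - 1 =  - 14269/1=-14269.00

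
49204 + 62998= 112202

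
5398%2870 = 2528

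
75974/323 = 235+69/323 = 235.21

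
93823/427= 219 + 310/427 = 219.73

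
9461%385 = 221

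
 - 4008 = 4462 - 8470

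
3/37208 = 3/37208 = 0.00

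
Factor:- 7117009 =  - 409^1*17401^1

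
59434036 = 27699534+31734502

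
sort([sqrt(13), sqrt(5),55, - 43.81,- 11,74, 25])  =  [  -  43.81, - 11,sqrt(5),sqrt(13 ) , 25, 55,  74] 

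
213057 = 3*71019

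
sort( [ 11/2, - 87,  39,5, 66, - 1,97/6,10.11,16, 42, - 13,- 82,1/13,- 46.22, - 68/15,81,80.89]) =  [ - 87, - 82, - 46.22 , - 13 , - 68/15,  -  1,  1/13 , 5,11/2,  10.11,16,97/6,39 , 42 , 66,80.89,81] 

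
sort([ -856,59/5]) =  [-856,59/5 ] 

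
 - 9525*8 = -76200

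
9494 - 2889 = 6605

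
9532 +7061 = 16593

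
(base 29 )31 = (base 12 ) 74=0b1011000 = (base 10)88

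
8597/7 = 8597/7= 1228.14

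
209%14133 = 209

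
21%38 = 21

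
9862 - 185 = 9677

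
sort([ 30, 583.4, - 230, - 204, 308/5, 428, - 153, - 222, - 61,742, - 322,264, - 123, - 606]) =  [ - 606,-322  , - 230, - 222,  -  204, - 153  ,- 123, - 61, 30,308/5, 264, 428, 583.4 , 742]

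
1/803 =1/803 = 0.00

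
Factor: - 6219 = -3^2*691^1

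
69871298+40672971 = 110544269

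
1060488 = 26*40788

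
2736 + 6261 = 8997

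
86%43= 0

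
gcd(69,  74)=1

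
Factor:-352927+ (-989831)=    - 2^1*3^1*29^1*7717^1  =  - 1342758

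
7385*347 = 2562595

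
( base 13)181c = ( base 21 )824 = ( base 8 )6766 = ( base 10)3574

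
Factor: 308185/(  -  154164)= - 2^(- 2 )*3^(  -  1 )*5^1*29^( - 1 )* 443^( - 1 )*61637^1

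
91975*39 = 3587025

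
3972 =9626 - 5654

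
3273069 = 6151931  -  2878862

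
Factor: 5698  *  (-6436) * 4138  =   - 2^4 * 7^1*11^1 * 37^1*1609^1 * 2069^1  =  -  151750093264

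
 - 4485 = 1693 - 6178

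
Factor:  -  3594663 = -3^2*307^1*1301^1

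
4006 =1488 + 2518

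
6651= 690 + 5961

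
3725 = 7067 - 3342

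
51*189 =9639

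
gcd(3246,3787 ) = 541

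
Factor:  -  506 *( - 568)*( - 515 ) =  - 2^4 * 5^1 * 11^1*23^1*71^1*103^1  =  - 148015120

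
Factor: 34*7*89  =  2^1*7^1*17^1*89^1 = 21182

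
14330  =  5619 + 8711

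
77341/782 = 98 + 705/782 =98.90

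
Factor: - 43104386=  - 2^1*13^1*1657861^1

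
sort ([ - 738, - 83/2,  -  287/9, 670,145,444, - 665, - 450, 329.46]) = [ - 738, - 665, - 450, - 83/2, - 287/9 , 145,  329.46,444, 670 ] 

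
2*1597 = 3194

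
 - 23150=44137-67287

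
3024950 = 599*5050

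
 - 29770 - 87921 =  - 117691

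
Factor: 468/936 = 1/2 = 2^( - 1 )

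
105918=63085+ 42833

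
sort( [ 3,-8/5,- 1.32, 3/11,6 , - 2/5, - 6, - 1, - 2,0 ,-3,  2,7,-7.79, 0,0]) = [ - 7.79, - 6, - 3,-2,-8/5, - 1.32,  -  1, - 2/5,0, 0,0, 3/11,2,3, 6,7]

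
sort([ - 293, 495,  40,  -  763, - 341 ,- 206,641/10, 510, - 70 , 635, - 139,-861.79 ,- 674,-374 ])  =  [ - 861.79, - 763,-674,-374, - 341,-293, - 206,-139, - 70,40,641/10,495,510,635 ]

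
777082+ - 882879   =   - 105797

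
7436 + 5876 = 13312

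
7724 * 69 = 532956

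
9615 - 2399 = 7216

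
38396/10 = 3839+3/5 = 3839.60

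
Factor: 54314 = 2^1* 13^1 *2089^1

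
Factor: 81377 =19^1*4283^1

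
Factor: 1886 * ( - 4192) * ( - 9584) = 75772177408 = 2^10 * 23^1*41^1*131^1*599^1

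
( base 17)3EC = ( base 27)1ea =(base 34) wt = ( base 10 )1117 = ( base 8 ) 2135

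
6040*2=12080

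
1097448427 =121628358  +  975820069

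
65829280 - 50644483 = 15184797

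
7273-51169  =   -43896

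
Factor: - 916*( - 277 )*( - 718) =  - 2^3 * 229^1*277^1*359^1 = - 182179576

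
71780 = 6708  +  65072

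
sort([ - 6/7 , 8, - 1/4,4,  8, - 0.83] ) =[-6/7, - 0.83, - 1/4 , 4, 8, 8]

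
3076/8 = 769/2 = 384.50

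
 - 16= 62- 78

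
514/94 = 5+22/47 = 5.47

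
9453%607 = 348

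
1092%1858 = 1092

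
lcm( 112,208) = 1456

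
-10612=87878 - 98490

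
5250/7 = 750 = 750.00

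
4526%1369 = 419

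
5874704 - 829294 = 5045410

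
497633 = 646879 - 149246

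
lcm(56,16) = 112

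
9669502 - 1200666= 8468836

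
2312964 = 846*2734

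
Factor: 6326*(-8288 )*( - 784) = 2^10 * 7^3*37^1*3163^1 = 41105032192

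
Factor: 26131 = 7^1*3733^1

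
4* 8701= 34804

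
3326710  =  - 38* ( - 87545 ) 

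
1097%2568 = 1097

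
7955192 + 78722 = 8033914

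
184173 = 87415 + 96758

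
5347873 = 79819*67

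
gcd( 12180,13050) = 870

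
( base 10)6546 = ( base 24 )b8i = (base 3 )22222110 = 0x1992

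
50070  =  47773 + 2297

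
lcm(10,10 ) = 10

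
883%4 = 3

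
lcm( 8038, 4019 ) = 8038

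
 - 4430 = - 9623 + 5193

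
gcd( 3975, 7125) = 75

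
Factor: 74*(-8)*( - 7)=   2^4*7^1*37^1 = 4144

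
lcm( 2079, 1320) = 83160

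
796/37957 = 796/37957= 0.02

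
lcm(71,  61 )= 4331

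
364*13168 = 4793152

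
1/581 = 1/581 = 0.00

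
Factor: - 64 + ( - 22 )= - 2^1*43^1 = - 86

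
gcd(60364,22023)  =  1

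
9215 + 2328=11543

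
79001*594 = 46926594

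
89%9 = 8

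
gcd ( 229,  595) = 1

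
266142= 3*88714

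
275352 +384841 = 660193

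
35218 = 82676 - 47458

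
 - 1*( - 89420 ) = 89420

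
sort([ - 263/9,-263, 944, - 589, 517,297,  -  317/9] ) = [-589, - 263 , - 317/9,-263/9, 297, 517 , 944] 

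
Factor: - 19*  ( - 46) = 2^1*19^1*23^1 = 874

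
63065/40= 1576+5/8 = 1576.62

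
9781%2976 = 853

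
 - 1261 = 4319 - 5580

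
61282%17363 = 9193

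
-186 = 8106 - 8292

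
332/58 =5  +  21/29 = 5.72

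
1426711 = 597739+828972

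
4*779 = 3116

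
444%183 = 78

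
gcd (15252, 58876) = 164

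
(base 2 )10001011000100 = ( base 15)2985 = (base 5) 241100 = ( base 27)C5H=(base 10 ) 8900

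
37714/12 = 3142 + 5/6 = 3142.83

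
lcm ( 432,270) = 2160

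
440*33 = 14520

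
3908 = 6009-2101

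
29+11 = 40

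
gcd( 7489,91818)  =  1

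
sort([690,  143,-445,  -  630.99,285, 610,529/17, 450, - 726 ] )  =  [ - 726,  -  630.99,-445,  529/17,143, 285,450,610, 690]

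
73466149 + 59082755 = 132548904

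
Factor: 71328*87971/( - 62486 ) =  - 2^4* 3^1*13^1*67^1*101^1*157^(- 1) * 199^( - 1)*743^1 = -3137397744/31243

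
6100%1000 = 100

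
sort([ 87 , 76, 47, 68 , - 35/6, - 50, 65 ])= [ - 50, - 35/6, 47, 65 , 68, 76,  87 ]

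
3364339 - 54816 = 3309523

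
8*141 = 1128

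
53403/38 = 53403/38=1405.34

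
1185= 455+730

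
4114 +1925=6039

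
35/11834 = 35/11834 = 0.00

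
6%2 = 0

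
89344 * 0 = 0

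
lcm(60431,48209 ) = 4290601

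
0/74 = 0= 0.00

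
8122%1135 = 177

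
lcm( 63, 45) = 315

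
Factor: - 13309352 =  -2^3*7^1* 271^1*  877^1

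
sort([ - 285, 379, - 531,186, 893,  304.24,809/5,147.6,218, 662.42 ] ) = [- 531, - 285,  147.6,809/5,186, 218, 304.24,379,  662.42, 893 ] 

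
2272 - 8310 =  - 6038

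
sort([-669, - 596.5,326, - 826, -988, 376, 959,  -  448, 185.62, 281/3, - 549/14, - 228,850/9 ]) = [  -  988, - 826, - 669, -596.5, - 448, - 228, - 549/14, 281/3,850/9,185.62,  326,376, 959 ]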